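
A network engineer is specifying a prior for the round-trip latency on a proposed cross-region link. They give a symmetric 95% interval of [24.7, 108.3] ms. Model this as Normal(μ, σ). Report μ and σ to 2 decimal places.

μ = 66.50, σ = 21.33

A symmetric 95% interval runs μ ± z·σ with z = 1.96.
Half-width = 41.8, so σ = 41.8/1.96 = 21.33.
μ is the interval midpoint, 66.50.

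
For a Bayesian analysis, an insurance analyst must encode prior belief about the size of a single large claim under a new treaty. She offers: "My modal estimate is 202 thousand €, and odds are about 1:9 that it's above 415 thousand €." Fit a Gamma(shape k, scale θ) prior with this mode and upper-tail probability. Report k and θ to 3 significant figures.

k ≈ 4.7, θ ≈ 54.6

Gamma(k,θ) with k>1 has mode (k−1)θ, so θ = 202/(k−1).
Need P(X < 415) = 0.9 with θ tied to k this way. Start at k = 2, θ = 202: P(X<415) ≈ 0.609.
Too low — raise k to concentrate. Iterating converges to k ≈ 4.7.
Then θ = 202/(4.7−1) ≈ 54.6.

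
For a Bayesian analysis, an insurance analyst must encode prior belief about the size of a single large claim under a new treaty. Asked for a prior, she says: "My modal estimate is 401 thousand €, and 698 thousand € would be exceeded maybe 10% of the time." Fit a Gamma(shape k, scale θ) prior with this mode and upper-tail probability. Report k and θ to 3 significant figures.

k ≈ 7.18, θ ≈ 64.9

Gamma(k,θ) with k>1 has mode (k−1)θ, so θ = 401/(k−1).
Need P(X < 698) = 0.9 with θ tied to k this way. Start at k = 2, θ = 401: P(X<698) ≈ 0.519.
Too low — raise k to concentrate. Iterating converges to k ≈ 7.18.
Then θ = 401/(7.18−1) ≈ 64.9.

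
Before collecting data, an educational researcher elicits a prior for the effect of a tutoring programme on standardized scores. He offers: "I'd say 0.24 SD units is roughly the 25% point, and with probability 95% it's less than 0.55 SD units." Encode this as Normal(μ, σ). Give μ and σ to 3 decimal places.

The p-quantile of Normal(μ,σ) is μ + z_p·σ, with z_{0.25} = -0.6745 and z_{0.95} = 1.645.
Eliminate σ: μ = (z₂·x₁ − z₁·x₂)/(z₂ − z₁) = (1.645·0.24 − (-0.6745)·0.55)/2.319 = 0.330.
Then σ = (x₂ − x₁)/(z₂ − z₁) = (0.55 − 0.24)/2.319 = 0.134.

μ = 0.330, σ = 0.134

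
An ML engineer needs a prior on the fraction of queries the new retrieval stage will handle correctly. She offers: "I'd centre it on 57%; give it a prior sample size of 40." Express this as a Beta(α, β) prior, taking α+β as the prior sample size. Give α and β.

Under the effective-sample-size interpretation, Beta(α, β) has prior mean α/(α+β) and prior sample size α+β.
So α+β = 40 and α/(α+β) = 0.57, giving α = 0.57·40 = 22.8 and β = 40 − 22.8 = 17.2.

α = 22.8, β = 17.2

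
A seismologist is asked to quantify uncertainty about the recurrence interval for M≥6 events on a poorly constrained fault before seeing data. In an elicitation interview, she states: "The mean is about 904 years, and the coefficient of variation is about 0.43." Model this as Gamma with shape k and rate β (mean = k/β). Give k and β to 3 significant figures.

For Gamma(k, rate β): mean = k/β, variance = k/β², so CV = 1/√k.
CV = 0.43, hence k = 1/CV² = 5.41.
Then β = k/mean = 5.41/904 = 0.00598.

k ≈ 5.41, β ≈ 0.00598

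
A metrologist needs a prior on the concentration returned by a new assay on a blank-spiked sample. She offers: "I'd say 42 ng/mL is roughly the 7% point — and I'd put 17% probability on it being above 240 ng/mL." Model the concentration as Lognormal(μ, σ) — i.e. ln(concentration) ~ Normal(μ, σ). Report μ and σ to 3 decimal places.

μ ≈ 4.796, σ ≈ 0.717

If T ~ Lognormal(μ,σ) then ln T ~ Normal(μ,σ), so the p-quantile of ln T is μ + z_p·σ.
ln(42) = 3.738 and ln(240) = 5.481; z_{0.07} = -1.476, z_{0.83} = 0.9542.
σ = (5.481 − 3.738)/(0.9542 − (-1.476)) = 0.717.
μ = 3.738 − (-1.476)·0.717 = 4.796.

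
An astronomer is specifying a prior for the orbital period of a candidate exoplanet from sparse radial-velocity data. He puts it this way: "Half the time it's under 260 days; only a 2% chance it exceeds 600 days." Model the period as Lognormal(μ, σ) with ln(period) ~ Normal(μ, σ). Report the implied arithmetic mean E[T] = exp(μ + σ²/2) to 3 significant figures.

If T ~ Lognormal(μ,σ) then ln T ~ Normal(μ,σ), so the p-quantile of ln T is μ + z_p·σ.
ln(260) = 5.561 and ln(600) = 6.397; z_{0.5} = 0, z_{0.98} = 2.054.
σ = (6.397 − 5.561)/(2.054 − (0)) = 0.407.
μ = 5.561 − (0)·0.407 = 5.561.
E[T] = exp(μ + σ²/2) = exp(5.561 + 0.0829) = 282 days.

E[T] ≈ 282 days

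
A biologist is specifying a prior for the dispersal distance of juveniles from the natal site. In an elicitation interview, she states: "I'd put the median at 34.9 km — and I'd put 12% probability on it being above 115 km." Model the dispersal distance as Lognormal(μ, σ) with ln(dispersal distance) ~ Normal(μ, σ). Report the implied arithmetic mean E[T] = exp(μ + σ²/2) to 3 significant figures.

E[T] ≈ 58.4 km

If T ~ Lognormal(μ,σ) then ln T ~ Normal(μ,σ), so the p-quantile of ln T is μ + z_p·σ.
ln(34.9) = 3.552 and ln(115) = 4.745; z_{0.5} = 0, z_{0.88} = 1.175.
σ = (4.745 − 3.552)/(1.175 − (0)) = 1.015.
μ = 3.552 − (0)·1.015 = 3.552.
E[T] = exp(μ + σ²/2) = exp(3.552 + 0.5150) = 58.4 km.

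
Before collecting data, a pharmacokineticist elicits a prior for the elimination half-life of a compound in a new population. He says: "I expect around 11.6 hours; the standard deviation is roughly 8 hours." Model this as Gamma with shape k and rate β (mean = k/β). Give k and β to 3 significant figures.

For Gamma(k, rate β): mean = k/β, variance = k/β², so CV = 1/√k.
CV = SD/mean = 8/11.6 = 0.6897, hence k = 1/CV² = 2.1.
Then β = k/mean = 2.1/11.6 = 0.181.

k ≈ 2.1, β ≈ 0.181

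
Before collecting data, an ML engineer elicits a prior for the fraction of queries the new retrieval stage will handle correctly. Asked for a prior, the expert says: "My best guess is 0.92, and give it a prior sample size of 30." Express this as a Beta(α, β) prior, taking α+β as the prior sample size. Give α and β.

α = 27.6, β = 2.4

Under the effective-sample-size interpretation, Beta(α, β) has prior mean α/(α+β) and prior sample size α+β.
So α+β = 30 and α/(α+β) = 0.92, giving α = 0.92·30 = 27.6 and β = 30 − 27.6 = 2.4.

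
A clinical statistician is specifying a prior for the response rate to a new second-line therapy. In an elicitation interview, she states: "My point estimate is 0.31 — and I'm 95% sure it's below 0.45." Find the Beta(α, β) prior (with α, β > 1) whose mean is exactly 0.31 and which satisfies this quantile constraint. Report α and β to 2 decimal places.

α ≈ 9.81, β ≈ 21.83

With mean 0.31 fixed, write α = 0.31s, β = 0.69s where s = α+β.
Need P(θ < 0.45) = 0.95 under Beta(0.31s, 0.69s). Normal approximation: (q−m)/√(m(1−m)/s) ≈ z_{0.95} = 1.64, so s ≈ 0.31·0.69·(1.64)²/(0.45−0.31)² = 29.5.
At s = 29.5: P(θ<0.45) ≈ 0.944. Adjusting to match 0.95 gives s ≈ 31.64.
So α = 0.31·31.64 ≈ 9.81, β = 0.69·31.64 ≈ 21.83.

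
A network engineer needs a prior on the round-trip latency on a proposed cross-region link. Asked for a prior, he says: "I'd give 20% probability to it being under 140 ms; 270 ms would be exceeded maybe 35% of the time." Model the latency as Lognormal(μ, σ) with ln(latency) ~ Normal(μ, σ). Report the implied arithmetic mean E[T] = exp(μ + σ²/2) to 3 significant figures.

E[T] ≈ 254 ms

If T ~ Lognormal(μ,σ) then ln T ~ Normal(μ,σ), so the p-quantile of ln T is μ + z_p·σ.
ln(140) = 4.942 and ln(270) = 5.598; z_{0.2} = -0.8416, z_{0.65} = 0.3853.
σ = (5.598 − 4.942)/(0.3853 − (-0.8416)) = 0.535.
μ = 4.942 − (-0.8416)·0.535 = 5.392.
E[T] = exp(μ + σ²/2) = exp(5.392 + 0.1433) = 254 ms.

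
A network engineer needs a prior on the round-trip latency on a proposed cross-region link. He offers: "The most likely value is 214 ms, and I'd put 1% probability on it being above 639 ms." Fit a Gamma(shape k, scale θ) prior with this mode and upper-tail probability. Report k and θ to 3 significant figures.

k ≈ 4.77, θ ≈ 56.8

Gamma(k,θ) with k>1 has mode (k−1)θ, so θ = 214/(k−1).
Need P(X < 639) = 0.99 with θ tied to k this way. Start at k = 2, θ = 214: P(X<639) ≈ 0.799.
Too low — raise k to concentrate. Iterating converges to k ≈ 4.77.
Then θ = 214/(4.77−1) ≈ 56.8.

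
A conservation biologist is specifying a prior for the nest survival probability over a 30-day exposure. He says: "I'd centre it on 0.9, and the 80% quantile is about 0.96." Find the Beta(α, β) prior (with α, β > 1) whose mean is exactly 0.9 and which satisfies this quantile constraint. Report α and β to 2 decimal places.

α ≈ 15.69, β ≈ 1.74

With mean 0.9 fixed, write α = 0.9s, β = 0.1s where s = α+β.
Need P(θ < 0.96) = 0.8 under Beta(0.9s, 0.1s). Normal approximation: (q−m)/√(m(1−m)/s) ≈ z_{0.8} = 0.842, so s ≈ 0.9·0.1·(0.842)²/(0.96−0.9)² = 17.7.
At s = 17.7: P(θ<0.96) ≈ 0.803. Adjusting to match 0.8 gives s ≈ 17.44.
So α = 0.9·17.44 ≈ 15.69, β = 0.1·17.44 ≈ 1.74.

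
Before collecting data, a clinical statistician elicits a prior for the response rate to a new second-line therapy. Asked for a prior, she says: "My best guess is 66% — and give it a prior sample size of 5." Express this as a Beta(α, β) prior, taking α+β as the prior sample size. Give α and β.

α = 3.3, β = 1.7

Under the effective-sample-size interpretation, Beta(α, β) has prior mean α/(α+β) and prior sample size α+β.
So α+β = 5 and α/(α+β) = 0.66, giving α = 0.66·5 = 3.3 and β = 5 − 3.3 = 1.7.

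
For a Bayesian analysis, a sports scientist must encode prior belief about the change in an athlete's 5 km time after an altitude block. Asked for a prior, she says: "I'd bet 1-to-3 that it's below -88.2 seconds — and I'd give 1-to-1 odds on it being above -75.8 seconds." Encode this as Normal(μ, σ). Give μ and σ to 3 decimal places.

For Normal(μ,σ), the p-quantile is μ + z_p·σ. Here z_{0.25} = -0.6745, z_{0.5} = 0.
So -88.2 = μ − 0.6745σ and -75.8 = μ + 0σ.
Subtracting: σ = (-75.8 − -88.2)/(0 − (-0.6745)) = 18.384.
Then μ = -88.2 − (-0.6745)·18.384 = -75.800.

μ = -75.800, σ = 18.384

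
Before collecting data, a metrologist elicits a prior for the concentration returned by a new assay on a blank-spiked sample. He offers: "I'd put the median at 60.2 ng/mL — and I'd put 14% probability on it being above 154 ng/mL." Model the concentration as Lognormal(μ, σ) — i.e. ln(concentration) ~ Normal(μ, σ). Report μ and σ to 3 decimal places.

μ ≈ 4.098, σ ≈ 0.869

If T ~ Lognormal(μ,σ) then ln T ~ Normal(μ,σ), so the p-quantile of ln T is μ + z_p·σ.
ln(60.2) = 4.098 and ln(154) = 5.037; z_{0.5} = 0, z_{0.86} = 1.08.
σ = (5.037 − 4.098)/(1.08 − (0)) = 0.869.
μ = 4.098 − (0)·0.869 = 4.098.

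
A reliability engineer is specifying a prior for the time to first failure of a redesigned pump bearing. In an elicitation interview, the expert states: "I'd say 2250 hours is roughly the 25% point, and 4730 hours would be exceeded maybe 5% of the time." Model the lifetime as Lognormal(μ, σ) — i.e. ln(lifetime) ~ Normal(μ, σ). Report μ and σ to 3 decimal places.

μ ≈ 7.935, σ ≈ 0.320

If T ~ Lognormal(μ,σ) then ln T ~ Normal(μ,σ), so the p-quantile of ln T is μ + z_p·σ.
ln(2250) = 7.719 and ln(4730) = 8.462; z_{0.25} = -0.6745, z_{0.95} = 1.645.
σ = (8.462 − 7.719)/(1.645 − (-0.6745)) = 0.320.
μ = 7.719 − (-0.6745)·0.320 = 7.935.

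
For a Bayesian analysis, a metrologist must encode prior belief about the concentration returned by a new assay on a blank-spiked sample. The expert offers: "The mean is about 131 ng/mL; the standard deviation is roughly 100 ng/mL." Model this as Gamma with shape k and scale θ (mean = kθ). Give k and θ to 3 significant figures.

k ≈ 1.72, θ ≈ 76.3

For Gamma(k, scale θ): mean = kθ, variance = kθ², so CV = 1/√k.
CV = SD/mean = 100/131 = 0.7634, hence k = 1/CV² = 1.72.
Then θ = mean/k = 131/1.72 = 76.3.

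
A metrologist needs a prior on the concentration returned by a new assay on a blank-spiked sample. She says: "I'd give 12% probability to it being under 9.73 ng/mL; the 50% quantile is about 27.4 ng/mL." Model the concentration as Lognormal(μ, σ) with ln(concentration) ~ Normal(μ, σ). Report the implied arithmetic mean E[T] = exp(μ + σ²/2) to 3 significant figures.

If T ~ Lognormal(μ,σ) then ln T ~ Normal(μ,σ), so the p-quantile of ln T is μ + z_p·σ.
ln(9.73) = 2.275 and ln(27.4) = 3.311; z_{0.12} = -1.175, z_{0.5} = 0.
σ = (3.311 − 2.275)/(0 − (-1.175)) = 0.881.
μ = 2.275 − (-1.175)·0.881 = 3.311.
E[T] = exp(μ + σ²/2) = exp(3.311 + 0.3882) = 40.4 ng/mL.

E[T] ≈ 40.4 ng/mL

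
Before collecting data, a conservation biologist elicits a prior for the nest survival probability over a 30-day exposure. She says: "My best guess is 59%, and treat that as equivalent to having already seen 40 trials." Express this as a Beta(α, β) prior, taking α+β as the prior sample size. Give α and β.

Under the effective-sample-size interpretation, Beta(α, β) has prior mean α/(α+β) and prior sample size α+β.
So α+β = 40 and α/(α+β) = 0.59, giving α = 0.59·40 = 23.6 and β = 40 − 23.6 = 16.4.

α = 23.6, β = 16.4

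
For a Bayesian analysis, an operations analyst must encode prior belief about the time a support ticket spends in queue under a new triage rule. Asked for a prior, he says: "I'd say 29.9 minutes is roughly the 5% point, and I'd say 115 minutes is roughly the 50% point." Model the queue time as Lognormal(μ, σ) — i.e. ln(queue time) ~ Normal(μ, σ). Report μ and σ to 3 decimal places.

If T ~ Lognormal(μ,σ) then ln T ~ Normal(μ,σ), so the p-quantile of ln T is μ + z_p·σ.
ln(29.9) = 3.398 and ln(115) = 4.745; z_{0.05} = -1.645, z_{0.5} = 0.
σ = (4.745 − 3.398)/(0 − (-1.645)) = 0.819.
μ = 3.398 − (-1.645)·0.819 = 4.745.

μ ≈ 4.745, σ ≈ 0.819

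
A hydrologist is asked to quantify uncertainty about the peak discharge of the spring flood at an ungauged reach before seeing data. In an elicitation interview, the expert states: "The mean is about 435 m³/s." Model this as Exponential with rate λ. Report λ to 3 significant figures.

Exponential mean = 1/λ, so λ = 1/435.0 = 0.0023.

λ ≈ 0.0023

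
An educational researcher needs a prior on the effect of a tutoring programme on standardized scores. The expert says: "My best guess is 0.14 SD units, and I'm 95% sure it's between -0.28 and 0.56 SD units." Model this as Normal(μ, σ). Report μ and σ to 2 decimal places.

A symmetric 95% interval runs μ ± z·σ with z = 1.96.
Half-width = 0.42, so σ = 0.42/1.96 = 0.21.
μ is the stated best guess, 0.14.

μ = 0.14, σ = 0.21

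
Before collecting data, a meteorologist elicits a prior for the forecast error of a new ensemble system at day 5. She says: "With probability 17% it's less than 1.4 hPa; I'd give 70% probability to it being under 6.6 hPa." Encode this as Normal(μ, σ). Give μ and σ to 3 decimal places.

The p-quantile of Normal(μ,σ) is μ + z_p·σ, with z_{0.17} = -0.9542 and z_{0.7} = 0.5244.
Eliminate σ: μ = (z₂·x₁ − z₁·x₂)/(z₂ − z₁) = (0.5244·1.4 − (-0.9542)·6.6)/1.479 = 4.756.
Then σ = (x₂ − x₁)/(z₂ − z₁) = (6.6 − 1.4)/1.479 = 3.517.

μ = 4.756, σ = 3.517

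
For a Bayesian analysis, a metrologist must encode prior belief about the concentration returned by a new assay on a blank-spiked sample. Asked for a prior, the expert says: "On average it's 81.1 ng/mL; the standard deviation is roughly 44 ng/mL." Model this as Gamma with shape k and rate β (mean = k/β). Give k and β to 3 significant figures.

k ≈ 3.4, β ≈ 0.0419

For Gamma(k, rate β): mean = k/β, variance = k/β², so CV = 1/√k.
CV = SD/mean = 44/81.1 = 0.5425, hence k = 1/CV² = 3.4.
Then β = k/mean = 3.4/81.1 = 0.0419.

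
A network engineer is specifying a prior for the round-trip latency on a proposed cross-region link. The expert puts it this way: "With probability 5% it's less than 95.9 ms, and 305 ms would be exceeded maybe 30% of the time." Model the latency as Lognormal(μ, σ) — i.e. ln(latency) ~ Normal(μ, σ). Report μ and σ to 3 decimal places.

If T ~ Lognormal(μ,σ) then ln T ~ Normal(μ,σ), so the p-quantile of ln T is μ + z_p·σ.
ln(95.9) = 4.563 and ln(305) = 5.72; z_{0.05} = -1.645, z_{0.7} = 0.5244.
σ = (5.72 − 4.563)/(0.5244 − (-1.645)) = 0.533.
μ = 4.563 − (-1.645)·0.533 = 5.441.

μ ≈ 5.441, σ ≈ 0.533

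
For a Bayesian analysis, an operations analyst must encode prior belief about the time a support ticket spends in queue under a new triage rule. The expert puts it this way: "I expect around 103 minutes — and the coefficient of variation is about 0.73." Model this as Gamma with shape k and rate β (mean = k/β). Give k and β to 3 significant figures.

For Gamma(k, rate β): mean = k/β, variance = k/β², so CV = 1/√k.
CV = 0.73, hence k = 1/CV² = 1.88.
Then β = k/mean = 1.88/103 = 0.0182.

k ≈ 1.88, β ≈ 0.0182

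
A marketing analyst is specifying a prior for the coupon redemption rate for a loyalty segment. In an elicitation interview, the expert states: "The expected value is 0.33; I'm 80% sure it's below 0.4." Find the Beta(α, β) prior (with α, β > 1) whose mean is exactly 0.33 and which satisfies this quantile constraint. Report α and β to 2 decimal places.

α ≈ 10.23, β ≈ 20.77

With mean 0.33 fixed, write α = 0.33s, β = 0.67s where s = α+β.
Need P(θ < 0.4) = 0.8 under Beta(0.33s, 0.67s). Normal approximation: (q−m)/√(m(1−m)/s) ≈ z_{0.8} = 0.842, so s ≈ 0.33·0.67·(0.842)²/(0.4−0.33)² = 32.0.
At s = 32.0: P(θ<0.4) ≈ 0.803. Adjusting to match 0.8 gives s ≈ 31.00.
So α = 0.33·31.00 ≈ 10.23, β = 0.67·31.00 ≈ 20.77.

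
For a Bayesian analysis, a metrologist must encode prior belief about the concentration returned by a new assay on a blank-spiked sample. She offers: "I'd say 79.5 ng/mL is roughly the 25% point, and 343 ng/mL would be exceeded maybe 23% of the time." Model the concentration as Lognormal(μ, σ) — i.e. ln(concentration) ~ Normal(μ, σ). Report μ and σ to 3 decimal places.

If T ~ Lognormal(μ,σ) then ln T ~ Normal(μ,σ), so the p-quantile of ln T is μ + z_p·σ.
ln(79.5) = 4.376 and ln(343) = 5.838; z_{0.25} = -0.6745, z_{0.77} = 0.7388.
σ = (5.838 − 4.376)/(0.7388 − (-0.6745)) = 1.034.
μ = 4.376 − (-0.6745)·1.034 = 5.073.

μ ≈ 5.073, σ ≈ 1.034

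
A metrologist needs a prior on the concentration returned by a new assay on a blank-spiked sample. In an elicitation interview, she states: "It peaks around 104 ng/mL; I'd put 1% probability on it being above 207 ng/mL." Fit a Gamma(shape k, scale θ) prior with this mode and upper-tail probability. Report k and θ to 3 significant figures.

Gamma(k,θ) with k>1 has mode (k−1)θ, so θ = 104/(k−1).
Need P(X < 207) = 0.99 with θ tied to k this way. Start at k = 2, θ = 104: P(X<207) ≈ 0.591.
Too low — raise k to concentrate. Iterating converges to k ≈ 11.4.
Then θ = 104/(11.4−1) ≈ 10.

k ≈ 11.4, θ ≈ 10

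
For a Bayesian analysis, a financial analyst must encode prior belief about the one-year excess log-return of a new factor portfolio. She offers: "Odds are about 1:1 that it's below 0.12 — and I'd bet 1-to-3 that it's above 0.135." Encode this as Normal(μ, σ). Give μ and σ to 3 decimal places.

μ = 0.120, σ = 0.022

The p-quantile of Normal(μ,σ) is μ + z_p·σ, with z_{0.5} = 0 and z_{0.75} = 0.6745.
Eliminate σ: μ = (z₂·x₁ − z₁·x₂)/(z₂ − z₁) = (0.6745·0.12 − (0)·0.135)/0.6745 = 0.120.
Then σ = (x₂ − x₁)/(z₂ − z₁) = (0.135 − 0.12)/0.6745 = 0.022.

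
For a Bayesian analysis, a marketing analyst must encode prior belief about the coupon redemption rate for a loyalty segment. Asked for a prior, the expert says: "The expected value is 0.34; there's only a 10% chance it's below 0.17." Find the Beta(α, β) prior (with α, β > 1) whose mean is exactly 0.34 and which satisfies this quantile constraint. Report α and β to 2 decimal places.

α ≈ 3.83, β ≈ 7.44

With mean 0.34 fixed, write α = 0.34s, β = 0.66s where s = α+β.
Need P(θ < 0.17) = 0.1 under Beta(0.34s, 0.66s). Normal approximation: (q−m)/√(m(1−m)/s) ≈ z_{0.1} = -1.28, so s ≈ 0.34·0.66·(-1.28)²/(0.17−0.34)² = 12.8.
At s = 12.8: P(θ<0.17) ≈ 0.085. Adjusting to match 0.1 gives s ≈ 11.28.
So α = 0.34·11.28 ≈ 3.83, β = 0.66·11.28 ≈ 7.44.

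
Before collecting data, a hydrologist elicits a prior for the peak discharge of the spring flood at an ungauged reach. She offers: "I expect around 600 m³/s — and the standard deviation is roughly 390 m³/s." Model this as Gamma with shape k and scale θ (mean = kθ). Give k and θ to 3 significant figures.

For Gamma(k, scale θ): mean = kθ, variance = kθ², so CV = 1/√k.
CV = SD/mean = 390/600 = 0.65, hence k = 1/CV² = 2.37.
Then θ = mean/k = 600/2.37 = 254.

k ≈ 2.37, θ ≈ 254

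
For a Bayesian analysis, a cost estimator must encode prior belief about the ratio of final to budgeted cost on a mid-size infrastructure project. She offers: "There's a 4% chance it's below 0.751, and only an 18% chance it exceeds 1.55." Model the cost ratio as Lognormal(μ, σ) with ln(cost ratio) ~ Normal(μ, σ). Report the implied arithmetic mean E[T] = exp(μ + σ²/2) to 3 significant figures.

E[T] ≈ 1.25

If T ~ Lognormal(μ,σ) then ln T ~ Normal(μ,σ), so the p-quantile of ln T is μ + z_p·σ.
ln(0.751) = -0.2863 and ln(1.55) = 0.4383; z_{0.04} = -1.751, z_{0.82} = 0.9154.
σ = (0.4383 − -0.2863)/(0.9154 − (-1.751)) = 0.272.
μ = -0.2863 − (-1.751)·0.272 = 0.189.
E[T] = exp(μ + σ²/2) = exp(0.189 + 0.0369) = 1.25.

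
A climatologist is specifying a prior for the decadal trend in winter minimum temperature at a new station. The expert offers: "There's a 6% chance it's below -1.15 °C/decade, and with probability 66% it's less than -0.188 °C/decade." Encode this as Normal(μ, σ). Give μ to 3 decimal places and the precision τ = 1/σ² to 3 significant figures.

μ = -0.390, τ = 4.18

For Normal(μ,σ), the p-quantile is μ + z_p·σ. Here z_{0.06} = -1.555, z_{0.66} = 0.4125.
So -1.15 = μ − 1.555σ and -0.188 = μ + 0.4125σ.
Subtracting: σ = (-0.188 − -1.15)/(0.4125 − (-1.555)) = 0.489.
Then μ = -1.15 − (-1.555)·0.489 = -0.390.
Precision τ = 1/σ² = 1/0.489² = 4.18.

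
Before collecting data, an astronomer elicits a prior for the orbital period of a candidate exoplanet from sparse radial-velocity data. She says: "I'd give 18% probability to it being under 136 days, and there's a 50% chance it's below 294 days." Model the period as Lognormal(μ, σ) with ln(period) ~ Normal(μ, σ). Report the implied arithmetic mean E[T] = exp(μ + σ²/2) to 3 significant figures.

E[T] ≈ 419 days

If T ~ Lognormal(μ,σ) then ln T ~ Normal(μ,σ), so the p-quantile of ln T is μ + z_p·σ.
ln(136) = 4.913 and ln(294) = 5.684; z_{0.18} = -0.9154, z_{0.5} = 0.
σ = (5.684 − 4.913)/(0 − (-0.9154)) = 0.842.
μ = 4.913 − (-0.9154)·0.842 = 5.684.
E[T] = exp(μ + σ²/2) = exp(5.684 + 0.3547) = 419 days.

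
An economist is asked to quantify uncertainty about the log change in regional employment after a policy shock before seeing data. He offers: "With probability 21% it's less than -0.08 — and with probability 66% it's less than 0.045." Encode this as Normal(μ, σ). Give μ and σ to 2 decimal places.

μ = 0.00, σ = 0.10

For Normal(μ,σ), the p-quantile is μ + z_p·σ. Here z_{0.21} = -0.8064, z_{0.66} = 0.4125.
So -0.08 = μ − 0.8064σ and 0.045 = μ + 0.4125σ.
Subtracting: σ = (0.045 − -0.08)/(0.4125 − (-0.8064)) = 0.10.
Then μ = -0.08 − (-0.8064)·0.10 = 0.00.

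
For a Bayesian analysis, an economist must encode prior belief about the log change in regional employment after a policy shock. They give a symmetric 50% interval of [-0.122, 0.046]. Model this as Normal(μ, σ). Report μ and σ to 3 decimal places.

A symmetric 50% interval runs μ ± z·σ with z = 0.6745.
Half-width = 0.084, so σ = 0.084/0.6745 = 0.125.
μ is the interval midpoint, -0.038.

μ = -0.038, σ = 0.125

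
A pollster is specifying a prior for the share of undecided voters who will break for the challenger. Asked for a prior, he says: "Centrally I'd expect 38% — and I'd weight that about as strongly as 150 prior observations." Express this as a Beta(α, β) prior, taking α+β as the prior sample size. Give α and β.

Under the effective-sample-size interpretation, Beta(α, β) has prior mean α/(α+β) and prior sample size α+β.
So α+β = 150 and α/(α+β) = 0.38, giving α = 0.38·150 = 57 and β = 150 − 57 = 93.

α = 57, β = 93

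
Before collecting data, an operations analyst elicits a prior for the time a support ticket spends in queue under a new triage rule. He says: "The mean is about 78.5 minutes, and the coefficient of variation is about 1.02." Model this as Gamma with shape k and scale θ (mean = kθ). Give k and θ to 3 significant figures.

For Gamma(k, scale θ): mean = kθ, variance = kθ², so CV = 1/√k.
CV = 1.02, hence k = 1/CV² = 0.961.
Then θ = mean/k = 78.5/0.961 = 81.7.

k ≈ 0.961, θ ≈ 81.7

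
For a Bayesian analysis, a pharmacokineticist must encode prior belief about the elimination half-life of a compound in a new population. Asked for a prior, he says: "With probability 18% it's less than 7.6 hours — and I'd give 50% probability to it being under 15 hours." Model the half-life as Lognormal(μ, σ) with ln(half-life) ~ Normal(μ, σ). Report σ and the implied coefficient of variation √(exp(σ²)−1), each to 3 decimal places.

σ ≈ 0.743, CV ≈ 0.858

If T ~ Lognormal(μ,σ) then ln T ~ Normal(μ,σ), so the p-quantile of ln T is μ + z_p·σ.
ln(7.6) = 2.028 and ln(15) = 2.708; z_{0.18} = -0.9154, z_{0.5} = 0.
σ = (2.708 − 2.028)/(0 − (-0.9154)) = 0.743.
μ = 2.028 − (-0.9154)·0.743 = 2.708.
CV = √(exp(σ²)−1) = √(exp(0.5517)−1) = 0.858.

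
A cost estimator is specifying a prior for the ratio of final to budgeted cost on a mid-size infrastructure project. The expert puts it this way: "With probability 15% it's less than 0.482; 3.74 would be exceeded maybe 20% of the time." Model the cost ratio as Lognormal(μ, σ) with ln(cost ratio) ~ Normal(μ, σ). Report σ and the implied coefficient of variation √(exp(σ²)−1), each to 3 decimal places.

If T ~ Lognormal(μ,σ) then ln T ~ Normal(μ,σ), so the p-quantile of ln T is μ + z_p·σ.
ln(0.482) = -0.7298 and ln(3.74) = 1.319; z_{0.15} = -1.036, z_{0.8} = 0.8416.
σ = (1.319 − -0.7298)/(0.8416 − (-1.036)) = 1.091.
μ = -0.7298 − (-1.036)·1.091 = 0.401.
CV = √(exp(σ²)−1) = √(exp(1.1902)−1) = 1.513.

σ ≈ 1.091, CV ≈ 1.513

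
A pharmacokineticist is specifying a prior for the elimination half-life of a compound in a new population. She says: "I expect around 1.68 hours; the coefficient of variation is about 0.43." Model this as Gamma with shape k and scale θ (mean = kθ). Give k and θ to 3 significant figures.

k ≈ 5.41, θ ≈ 0.311

For Gamma(k, scale θ): mean = kθ, variance = kθ², so CV = 1/√k.
CV = 0.43, hence k = 1/CV² = 5.41.
Then θ = mean/k = 1.68/5.41 = 0.311.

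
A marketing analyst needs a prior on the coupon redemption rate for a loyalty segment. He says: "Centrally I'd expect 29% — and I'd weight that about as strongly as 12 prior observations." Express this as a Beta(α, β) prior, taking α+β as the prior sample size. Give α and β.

Under the effective-sample-size interpretation, Beta(α, β) has prior mean α/(α+β) and prior sample size α+β.
So α+β = 12 and α/(α+β) = 0.29, giving α = 0.29·12 = 3.48 and β = 12 − 3.48 = 8.52.

α = 3.48, β = 8.52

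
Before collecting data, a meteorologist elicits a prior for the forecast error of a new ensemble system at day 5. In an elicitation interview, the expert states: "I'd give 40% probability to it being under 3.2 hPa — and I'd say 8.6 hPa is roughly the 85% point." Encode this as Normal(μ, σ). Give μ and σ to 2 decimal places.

For Normal(μ,σ), the p-quantile is μ + z_p·σ. Here z_{0.4} = -0.2533, z_{0.85} = 1.036.
So 3.2 = μ − 0.2533σ and 8.6 = μ + 1.036σ.
Subtracting: σ = (8.6 − 3.2)/(1.036 − (-0.2533)) = 4.19.
Then μ = 3.2 − (-0.2533)·4.19 = 4.26.

μ = 4.26, σ = 4.19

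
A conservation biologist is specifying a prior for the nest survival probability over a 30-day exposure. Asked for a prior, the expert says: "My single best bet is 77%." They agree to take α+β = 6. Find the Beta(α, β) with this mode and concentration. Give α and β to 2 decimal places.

α = 4.08, β = 1.92

For α,β > 1 the Beta mode is (α−1)/(α+β−2). With α+β = 6, the mode is (α−1)/4.
Set (α−1)/4 = 0.77 → α = 1 + 0.77·4 = 4.08.
β = 6 − α = 1.92.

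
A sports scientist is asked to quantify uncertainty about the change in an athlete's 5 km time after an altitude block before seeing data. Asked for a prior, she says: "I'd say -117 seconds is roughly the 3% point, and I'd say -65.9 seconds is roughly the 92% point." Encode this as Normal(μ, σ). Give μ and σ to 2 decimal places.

μ = -87.75, σ = 15.55

For Normal(μ,σ), the p-quantile is μ + z_p·σ. Here z_{0.03} = -1.881, z_{0.92} = 1.405.
So -117 = μ − 1.881σ and -65.9 = μ + 1.405σ.
Subtracting: σ = (-65.9 − -117)/(1.405 − (-1.881)) = 15.55.
Then μ = -117 − (-1.881)·15.55 = -87.75.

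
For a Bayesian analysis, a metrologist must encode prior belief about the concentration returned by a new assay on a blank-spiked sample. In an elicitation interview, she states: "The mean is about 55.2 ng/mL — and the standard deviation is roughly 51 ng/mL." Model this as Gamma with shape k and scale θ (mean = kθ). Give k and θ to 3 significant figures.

k ≈ 1.17, θ ≈ 47.1

For Gamma(k, scale θ): mean = kθ, variance = kθ², so CV = 1/√k.
CV = SD/mean = 51/55.2 = 0.9239, hence k = 1/CV² = 1.17.
Then θ = mean/k = 55.2/1.17 = 47.1.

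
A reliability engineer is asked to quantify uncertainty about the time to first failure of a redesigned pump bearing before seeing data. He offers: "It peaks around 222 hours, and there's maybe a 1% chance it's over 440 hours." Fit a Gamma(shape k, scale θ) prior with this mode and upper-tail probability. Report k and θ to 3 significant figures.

k ≈ 11.5, θ ≈ 21.1

Gamma(k,θ) with k>1 has mode (k−1)θ, so θ = 222/(k−1).
Need P(X < 440) = 0.99 with θ tied to k this way. Start at k = 2, θ = 222: P(X<440) ≈ 0.589.
Too low — raise k to concentrate. Iterating converges to k ≈ 11.5.
Then θ = 222/(11.5−1) ≈ 21.1.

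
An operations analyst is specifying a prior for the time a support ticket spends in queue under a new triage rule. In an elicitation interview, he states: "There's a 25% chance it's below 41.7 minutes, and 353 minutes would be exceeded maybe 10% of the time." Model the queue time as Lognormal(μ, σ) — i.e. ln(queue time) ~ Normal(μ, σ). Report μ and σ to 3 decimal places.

If T ~ Lognormal(μ,σ) then ln T ~ Normal(μ,σ), so the p-quantile of ln T is μ + z_p·σ.
ln(41.7) = 3.731 and ln(353) = 5.866; z_{0.25} = -0.6745, z_{0.9} = 1.282.
σ = (5.866 − 3.731)/(1.282 − (-0.6745)) = 1.092.
μ = 3.731 − (-0.6745)·1.092 = 4.467.

μ ≈ 4.467, σ ≈ 1.092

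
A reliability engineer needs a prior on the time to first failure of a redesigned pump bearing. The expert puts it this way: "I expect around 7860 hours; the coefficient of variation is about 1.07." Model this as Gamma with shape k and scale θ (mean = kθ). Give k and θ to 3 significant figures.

k ≈ 0.873, θ ≈ 9000

For Gamma(k, scale θ): mean = kθ, variance = kθ², so CV = 1/√k.
CV = 1.07, hence k = 1/CV² = 0.873.
Then θ = mean/k = 7860/0.873 = 9000.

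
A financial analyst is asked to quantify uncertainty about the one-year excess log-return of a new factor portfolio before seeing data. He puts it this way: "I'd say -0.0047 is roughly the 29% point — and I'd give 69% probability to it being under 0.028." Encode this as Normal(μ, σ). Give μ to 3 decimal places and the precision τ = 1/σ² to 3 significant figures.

μ = 0.013, τ = 1030

The p-quantile of Normal(μ,σ) is μ + z_p·σ, with z_{0.29} = -0.5534 and z_{0.69} = 0.4959.
Eliminate σ: μ = (z₂·x₁ − z₁·x₂)/(z₂ − z₁) = (0.4959·-0.0047 − (-0.5534)·0.028)/1.049 = 0.013.
Then σ = (x₂ − x₁)/(z₂ − z₁) = (0.028 − -0.0047)/1.049 = 0.031.
Precision τ = 1/σ² = 1/0.03117² = 1030.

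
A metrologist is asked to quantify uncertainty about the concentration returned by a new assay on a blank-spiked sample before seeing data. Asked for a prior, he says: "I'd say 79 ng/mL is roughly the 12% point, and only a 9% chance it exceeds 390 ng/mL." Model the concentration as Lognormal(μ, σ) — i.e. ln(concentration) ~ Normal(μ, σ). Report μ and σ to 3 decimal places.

If T ~ Lognormal(μ,σ) then ln T ~ Normal(μ,σ), so the p-quantile of ln T is μ + z_p·σ.
ln(79) = 4.369 and ln(390) = 5.966; z_{0.12} = -1.175, z_{0.91} = 1.341.
σ = (5.966 − 4.369)/(1.341 − (-1.175)) = 0.635.
μ = 4.369 − (-1.175)·0.635 = 5.115.

μ ≈ 5.115, σ ≈ 0.635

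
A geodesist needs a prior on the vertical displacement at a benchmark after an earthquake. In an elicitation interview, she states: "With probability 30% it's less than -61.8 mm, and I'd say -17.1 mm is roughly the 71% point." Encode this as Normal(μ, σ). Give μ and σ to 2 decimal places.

The p-quantile of Normal(μ,σ) is μ + z_p·σ, with z_{0.3} = -0.5244 and z_{0.71} = 0.5534.
Eliminate σ: μ = (z₂·x₁ − z₁·x₂)/(z₂ − z₁) = (0.5534·-61.8 − (-0.5244)·-17.1)/1.078 = -40.05.
Then σ = (x₂ − x₁)/(z₂ − z₁) = (-17.1 − -61.8)/1.078 = 41.47.

μ = -40.05, σ = 41.47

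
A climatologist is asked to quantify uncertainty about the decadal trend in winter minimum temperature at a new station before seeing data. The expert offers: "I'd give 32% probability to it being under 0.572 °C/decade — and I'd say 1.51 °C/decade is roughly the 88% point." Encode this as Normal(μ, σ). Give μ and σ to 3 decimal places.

μ = 0.839, σ = 0.571

For Normal(μ,σ), the p-quantile is μ + z_p·σ. Here z_{0.32} = -0.4677, z_{0.88} = 1.175.
So 0.572 = μ − 0.4677σ and 1.51 = μ + 1.175σ.
Subtracting: σ = (1.51 − 0.572)/(1.175 − (-0.4677)) = 0.571.
Then μ = 0.572 − (-0.4677)·0.571 = 0.839.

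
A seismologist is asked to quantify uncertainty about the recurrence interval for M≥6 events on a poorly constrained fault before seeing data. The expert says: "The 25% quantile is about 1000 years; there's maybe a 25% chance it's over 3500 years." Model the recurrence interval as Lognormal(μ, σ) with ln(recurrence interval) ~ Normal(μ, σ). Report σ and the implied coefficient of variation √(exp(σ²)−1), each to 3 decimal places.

If T ~ Lognormal(μ,σ) then ln T ~ Normal(μ,σ), so the p-quantile of ln T is μ + z_p·σ.
ln(1000) = 6.908 and ln(3500) = 8.161; z_{0.25} = -0.6745, z_{0.75} = 0.6745.
σ = (8.161 − 6.908)/(0.6745 − (-0.6745)) = 0.929.
μ = 6.908 − (-0.6745)·0.929 = 7.534.
CV = √(exp(σ²)−1) = √(exp(0.8624)−1) = 1.170.

σ ≈ 0.929, CV ≈ 1.170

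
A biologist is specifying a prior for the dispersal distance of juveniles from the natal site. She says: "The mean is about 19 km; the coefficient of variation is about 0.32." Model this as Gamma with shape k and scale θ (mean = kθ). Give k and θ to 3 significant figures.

For Gamma(k, scale θ): mean = kθ, variance = kθ², so CV = 1/√k.
CV = 0.32, hence k = 1/CV² = 9.77.
Then θ = mean/k = 19/9.77 = 1.95.

k ≈ 9.77, θ ≈ 1.95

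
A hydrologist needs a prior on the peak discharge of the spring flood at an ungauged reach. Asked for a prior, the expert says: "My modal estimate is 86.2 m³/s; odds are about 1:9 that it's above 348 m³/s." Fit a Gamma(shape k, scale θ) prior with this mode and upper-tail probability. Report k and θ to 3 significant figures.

Gamma(k,θ) with k>1 has mode (k−1)θ, so θ = 86.2/(k−1).
Need P(X < 348) = 0.9 with θ tied to k this way. Start at k = 2, θ = 86.2: P(X<348) ≈ 0.911.
Too high — lower k to spread out. Iterating converges to k ≈ 1.94.
Then θ = 86.2/(1.94−1) ≈ 91.5.

k ≈ 1.94, θ ≈ 91.5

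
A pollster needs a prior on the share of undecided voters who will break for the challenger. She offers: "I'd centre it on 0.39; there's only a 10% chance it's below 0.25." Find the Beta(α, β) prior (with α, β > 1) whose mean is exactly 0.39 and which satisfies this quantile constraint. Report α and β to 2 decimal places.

With mean 0.39 fixed, write α = 0.39s, β = 0.61s where s = α+β.
Need P(θ < 0.25) = 0.1 under Beta(0.39s, 0.61s). Normal approximation: (q−m)/√(m(1−m)/s) ≈ z_{0.1} = -1.28, so s ≈ 0.39·0.61·(-1.28)²/(0.25−0.39)² = 19.9.
At s = 19.9: P(θ<0.25) ≈ 0.093. Adjusting to match 0.1 gives s ≈ 18.78.
So α = 0.39·18.78 ≈ 7.32, β = 0.61·18.78 ≈ 11.46.

α ≈ 7.32, β ≈ 11.46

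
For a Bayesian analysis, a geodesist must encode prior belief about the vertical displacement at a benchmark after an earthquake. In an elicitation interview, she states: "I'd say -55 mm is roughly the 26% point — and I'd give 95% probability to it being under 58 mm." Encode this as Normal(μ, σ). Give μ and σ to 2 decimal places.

The p-quantile of Normal(μ,σ) is μ + z_p·σ, with z_{0.26} = -0.6433 and z_{0.95} = 1.645.
Eliminate σ: μ = (z₂·x₁ − z₁·x₂)/(z₂ − z₁) = (1.645·-55 − (-0.6433)·58)/2.288 = -23.23.
Then σ = (x₂ − x₁)/(z₂ − z₁) = (58 − -55)/2.288 = 49.38.

μ = -23.23, σ = 49.38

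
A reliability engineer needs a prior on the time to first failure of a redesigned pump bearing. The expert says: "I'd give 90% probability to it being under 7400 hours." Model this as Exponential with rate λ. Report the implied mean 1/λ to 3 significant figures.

mean ≈ 3210 hours

P(T < 7400.0) = 1 − e^(−λ·7400.0) = 0.9, so λ = −ln(1−0.9)/7400.0 = −ln(0.1)/7400.0 = 0.000311.
Mean = 1/λ = 3210 hours.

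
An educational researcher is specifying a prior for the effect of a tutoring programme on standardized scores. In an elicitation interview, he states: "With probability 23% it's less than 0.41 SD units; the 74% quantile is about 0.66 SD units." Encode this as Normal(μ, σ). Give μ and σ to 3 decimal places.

The p-quantile of Normal(μ,σ) is μ + z_p·σ, with z_{0.23} = -0.7388 and z_{0.74} = 0.6433.
Eliminate σ: μ = (z₂·x₁ − z₁·x₂)/(z₂ − z₁) = (0.6433·0.41 − (-0.7388)·0.66)/1.382 = 0.544.
Then σ = (x₂ − x₁)/(z₂ − z₁) = (0.66 − 0.41)/1.382 = 0.181.

μ = 0.544, σ = 0.181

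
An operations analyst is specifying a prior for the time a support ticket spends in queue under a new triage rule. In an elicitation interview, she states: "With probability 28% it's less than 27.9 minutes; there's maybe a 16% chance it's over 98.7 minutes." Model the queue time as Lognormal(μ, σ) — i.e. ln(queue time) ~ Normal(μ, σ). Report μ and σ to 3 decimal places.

μ ≈ 3.795, σ ≈ 0.801

If T ~ Lognormal(μ,σ) then ln T ~ Normal(μ,σ), so the p-quantile of ln T is μ + z_p·σ.
ln(27.9) = 3.329 and ln(98.7) = 4.592; z_{0.28} = -0.5828, z_{0.84} = 0.9945.
σ = (4.592 − 3.329)/(0.9945 − (-0.5828)) = 0.801.
μ = 3.329 − (-0.5828)·0.801 = 3.795.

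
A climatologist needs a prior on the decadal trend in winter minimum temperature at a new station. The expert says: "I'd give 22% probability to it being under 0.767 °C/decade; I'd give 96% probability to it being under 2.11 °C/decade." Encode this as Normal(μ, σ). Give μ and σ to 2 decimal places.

μ = 1.18, σ = 0.53

For Normal(μ,σ), the p-quantile is μ + z_p·σ. Here z_{0.22} = -0.7722, z_{0.96} = 1.751.
So 0.767 = μ − 0.7722σ and 2.11 = μ + 1.751σ.
Subtracting: σ = (2.11 − 0.767)/(1.751 − (-0.7722)) = 0.53.
Then μ = 0.767 − (-0.7722)·0.53 = 1.18.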